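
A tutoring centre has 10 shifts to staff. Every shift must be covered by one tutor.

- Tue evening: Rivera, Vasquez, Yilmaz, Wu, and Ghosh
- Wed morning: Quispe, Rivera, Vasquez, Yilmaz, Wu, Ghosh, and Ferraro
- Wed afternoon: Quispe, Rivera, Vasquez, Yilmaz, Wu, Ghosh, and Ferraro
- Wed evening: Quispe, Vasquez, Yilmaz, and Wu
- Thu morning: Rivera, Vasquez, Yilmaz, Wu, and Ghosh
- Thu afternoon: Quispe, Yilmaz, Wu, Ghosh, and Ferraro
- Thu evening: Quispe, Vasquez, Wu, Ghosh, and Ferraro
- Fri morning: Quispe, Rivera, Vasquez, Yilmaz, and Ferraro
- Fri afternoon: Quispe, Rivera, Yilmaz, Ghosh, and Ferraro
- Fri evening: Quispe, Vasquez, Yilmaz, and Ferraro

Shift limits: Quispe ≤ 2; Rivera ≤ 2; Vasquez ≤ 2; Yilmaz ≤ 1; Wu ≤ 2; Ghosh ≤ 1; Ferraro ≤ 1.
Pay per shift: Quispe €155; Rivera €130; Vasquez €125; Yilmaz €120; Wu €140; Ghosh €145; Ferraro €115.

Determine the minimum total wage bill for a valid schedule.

Picking the cheapest available tutor for each shift independently would cost €1165, but that ignores the shift limits.
An optimal schedule: Tue evening→Vasquez, Wed morning→Ghosh, Wed afternoon→Quispe, Wed evening→Yilmaz, Thu morning→Vasquez, Thu afternoon→Wu, Thu evening→Wu, Fri morning→Rivera, Fri afternoon→Rivera, Fri evening→Ferraro.
Total: 125 + 145 + 155 + 120 + 125 + 140 + 140 + 130 + 130 + 115 = €1325.

€1325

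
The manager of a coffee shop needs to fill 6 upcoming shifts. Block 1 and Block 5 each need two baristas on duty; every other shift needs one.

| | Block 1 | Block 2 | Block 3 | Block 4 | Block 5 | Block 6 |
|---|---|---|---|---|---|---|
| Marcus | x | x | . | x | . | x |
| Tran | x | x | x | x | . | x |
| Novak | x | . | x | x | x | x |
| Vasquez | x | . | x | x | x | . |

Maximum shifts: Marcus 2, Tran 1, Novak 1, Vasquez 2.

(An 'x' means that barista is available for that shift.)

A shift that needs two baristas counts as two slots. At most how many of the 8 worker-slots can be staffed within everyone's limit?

6

Total capacity across all baristas is 2+1+1+2 = 6, and 8 slots are needed, so at most 6 can be filled.
An assignment achieving 6: Block 1→Vasquez, Block 2→Marcus, Block 3→Tran, Block 5→Novak+Vasquez, Block 6→Marcus.
Loads: Marcus 2/2, Tran 1/1, Novak 1/1, Vasquez 2/2.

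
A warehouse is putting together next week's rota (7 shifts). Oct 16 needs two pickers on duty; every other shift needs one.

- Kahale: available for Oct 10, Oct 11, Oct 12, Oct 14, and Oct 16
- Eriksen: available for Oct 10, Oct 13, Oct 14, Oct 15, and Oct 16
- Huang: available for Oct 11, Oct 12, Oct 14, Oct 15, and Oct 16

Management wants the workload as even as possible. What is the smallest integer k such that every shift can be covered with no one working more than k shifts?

3

With 3 pickers and 8 worker-slots to fill, someone must work at least ⌈8/3⌉ = 3 shifts, so k ≥ 3.
k = 3 works: Oct 10→Kahale, Oct 11→Kahale, Oct 12→Kahale, Oct 13→Eriksen, Oct 14→Huang, Oct 15→Eriksen, Oct 16→Eriksen+Huang.
Loads: Kahale 3, Eriksen 3, Huang 2 — all ≤ 3.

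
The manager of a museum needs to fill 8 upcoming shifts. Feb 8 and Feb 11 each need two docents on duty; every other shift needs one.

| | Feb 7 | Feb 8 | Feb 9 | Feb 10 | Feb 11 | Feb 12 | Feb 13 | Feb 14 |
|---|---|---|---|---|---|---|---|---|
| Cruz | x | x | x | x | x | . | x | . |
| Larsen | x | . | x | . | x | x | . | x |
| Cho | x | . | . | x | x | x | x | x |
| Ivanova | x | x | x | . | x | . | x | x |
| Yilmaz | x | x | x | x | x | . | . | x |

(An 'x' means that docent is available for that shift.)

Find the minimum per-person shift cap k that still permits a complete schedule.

With 5 docents and 10 worker-slots to fill, someone must work at least ⌈10/5⌉ = 2 shifts, so k ≥ 2.
k = 2 works: Feb 7→Yilmaz, Feb 8→Cruz+Ivanova, Feb 9→Larsen, Feb 10→Cruz, Feb 11→Ivanova+Yilmaz, Feb 12→Larsen, Feb 13→Cho, Feb 14→Cho.
Loads: Cruz 2, Larsen 2, Cho 2, Ivanova 2, Yilmaz 2 — all ≤ 2.

2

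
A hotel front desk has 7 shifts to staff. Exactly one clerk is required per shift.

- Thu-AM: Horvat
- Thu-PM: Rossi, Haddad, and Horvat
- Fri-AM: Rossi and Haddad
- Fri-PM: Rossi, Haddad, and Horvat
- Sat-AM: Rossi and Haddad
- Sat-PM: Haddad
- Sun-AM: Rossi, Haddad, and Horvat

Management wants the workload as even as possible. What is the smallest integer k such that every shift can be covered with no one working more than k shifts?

With 3 clerks and 7 worker-slots to fill, someone must work at least ⌈7/3⌉ = 3 shifts, so k ≥ 3.
k = 3 works: Thu-AM→Horvat, Thu-PM→Rossi, Fri-AM→Rossi, Fri-PM→Haddad, Sat-AM→Rossi, Sat-PM→Haddad, Sun-AM→Haddad.
Loads: Rossi 3, Haddad 3, Horvat 1 — all ≤ 3.

3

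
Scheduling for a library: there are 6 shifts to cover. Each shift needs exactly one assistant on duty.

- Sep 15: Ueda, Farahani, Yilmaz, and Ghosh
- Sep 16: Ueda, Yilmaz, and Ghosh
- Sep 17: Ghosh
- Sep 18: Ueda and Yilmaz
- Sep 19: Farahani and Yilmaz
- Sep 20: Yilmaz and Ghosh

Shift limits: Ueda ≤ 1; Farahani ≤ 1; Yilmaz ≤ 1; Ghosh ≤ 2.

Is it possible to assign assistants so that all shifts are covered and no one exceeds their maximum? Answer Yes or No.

No

Total capacity is 1+1+1+2 = 5 but 6 worker-slots are needed — infeasible.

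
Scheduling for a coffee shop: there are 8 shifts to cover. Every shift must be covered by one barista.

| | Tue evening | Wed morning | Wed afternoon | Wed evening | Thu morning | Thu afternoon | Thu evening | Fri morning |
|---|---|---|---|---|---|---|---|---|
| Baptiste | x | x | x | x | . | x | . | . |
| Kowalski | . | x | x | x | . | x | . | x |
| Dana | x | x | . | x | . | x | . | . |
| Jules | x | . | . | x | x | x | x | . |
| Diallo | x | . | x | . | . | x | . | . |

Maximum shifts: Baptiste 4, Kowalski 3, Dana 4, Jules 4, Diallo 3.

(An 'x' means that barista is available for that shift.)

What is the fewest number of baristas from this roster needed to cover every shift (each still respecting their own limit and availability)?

3

8 slots to fill and no one can take more than 4, so at least ⌈8/4⌉ = 2 baristas are needed.
No set of 2 baristas can cover every shift (each such set leaves at least one shift with no one available or exceeds a cap).
Baptiste, Kowalski, and Jules alone can cover everything: Tue evening→Baptiste, Wed morning→Baptiste, Wed afternoon→Baptiste, Wed evening→Baptiste, Thu morning→Jules, Thu afternoon→Kowalski, Thu evening→Jules, Fri morning→Kowalski.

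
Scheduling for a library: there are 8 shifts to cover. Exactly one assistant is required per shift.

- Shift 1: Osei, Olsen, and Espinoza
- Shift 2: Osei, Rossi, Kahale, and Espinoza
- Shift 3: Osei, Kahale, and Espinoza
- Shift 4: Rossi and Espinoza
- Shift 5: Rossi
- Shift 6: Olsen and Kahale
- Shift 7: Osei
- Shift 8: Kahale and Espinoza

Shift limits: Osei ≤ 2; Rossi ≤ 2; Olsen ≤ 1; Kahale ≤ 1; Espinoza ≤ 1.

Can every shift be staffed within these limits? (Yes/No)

No

Total capacity is 2+2+1+1+1 = 7 but 8 worker-slots are needed — infeasible.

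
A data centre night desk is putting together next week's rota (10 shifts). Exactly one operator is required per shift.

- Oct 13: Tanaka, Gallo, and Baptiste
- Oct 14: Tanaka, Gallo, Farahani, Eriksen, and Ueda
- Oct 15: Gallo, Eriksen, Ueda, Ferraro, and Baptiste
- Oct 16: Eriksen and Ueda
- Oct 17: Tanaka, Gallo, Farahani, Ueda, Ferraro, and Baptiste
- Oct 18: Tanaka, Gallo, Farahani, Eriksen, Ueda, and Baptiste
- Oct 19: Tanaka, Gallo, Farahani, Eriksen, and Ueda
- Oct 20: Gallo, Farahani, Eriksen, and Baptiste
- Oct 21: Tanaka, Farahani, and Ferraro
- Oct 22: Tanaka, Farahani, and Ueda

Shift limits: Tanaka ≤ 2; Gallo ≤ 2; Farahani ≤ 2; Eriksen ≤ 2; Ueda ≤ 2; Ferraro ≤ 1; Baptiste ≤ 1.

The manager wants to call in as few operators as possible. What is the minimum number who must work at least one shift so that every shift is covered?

10 slots to fill and no one can take more than 2, so at least ⌈10/2⌉ = 5 operators are needed.
Tanaka, Gallo, Farahani, Eriksen, and Ueda alone can cover everything: Oct 13→Tanaka, Oct 14→Eriksen, Oct 15→Gallo, Oct 16→Eriksen, Oct 17→Farahani, Oct 18→Ueda, Oct 19→Ueda, Oct 20→Gallo, Oct 21→Tanaka, Oct 22→Farahani.

5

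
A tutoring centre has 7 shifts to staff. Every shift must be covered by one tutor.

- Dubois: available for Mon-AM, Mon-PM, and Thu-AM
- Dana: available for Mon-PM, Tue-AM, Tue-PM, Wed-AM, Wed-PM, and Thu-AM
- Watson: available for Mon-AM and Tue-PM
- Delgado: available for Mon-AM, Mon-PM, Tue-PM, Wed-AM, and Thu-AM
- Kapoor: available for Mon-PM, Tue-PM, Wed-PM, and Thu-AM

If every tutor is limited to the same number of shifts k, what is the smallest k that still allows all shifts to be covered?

With 5 tutors and 7 worker-slots to fill, someone must work at least ⌈7/5⌉ = 2 shifts, so k ≥ 2.
k = 2 works: Mon-AM→Dubois, Mon-PM→Dubois, Tue-AM→Dana, Tue-PM→Watson, Wed-AM→Dana, Wed-PM→Kapoor, Thu-AM→Delgado.
Loads: Dubois 2, Dana 2, Watson 1, Delgado 1, Kapoor 1 — all ≤ 2.

2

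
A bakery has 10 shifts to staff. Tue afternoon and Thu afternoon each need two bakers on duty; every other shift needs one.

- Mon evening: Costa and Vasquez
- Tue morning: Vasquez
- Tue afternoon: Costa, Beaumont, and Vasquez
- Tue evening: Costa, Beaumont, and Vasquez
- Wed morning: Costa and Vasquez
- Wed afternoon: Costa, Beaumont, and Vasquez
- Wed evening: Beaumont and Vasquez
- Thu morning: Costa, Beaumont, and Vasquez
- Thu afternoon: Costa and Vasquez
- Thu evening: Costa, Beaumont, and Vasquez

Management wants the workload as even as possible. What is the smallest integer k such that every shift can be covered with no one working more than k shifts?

With 3 bakers and 12 worker-slots to fill, someone must work at least ⌈12/3⌉ = 4 shifts, so k ≥ 4.
k = 4 works: Mon evening→Costa, Tue morning→Vasquez, Tue afternoon→Costa+Beaumont, Tue evening→Beaumont, Wed morning→Costa, Wed afternoon→Beaumont, Wed evening→Beaumont, Thu morning→Vasquez, Thu afternoon→Costa+Vasquez, Thu evening→Vasquez.
Loads: Costa 4, Beaumont 4, Vasquez 4 — all ≤ 4.

4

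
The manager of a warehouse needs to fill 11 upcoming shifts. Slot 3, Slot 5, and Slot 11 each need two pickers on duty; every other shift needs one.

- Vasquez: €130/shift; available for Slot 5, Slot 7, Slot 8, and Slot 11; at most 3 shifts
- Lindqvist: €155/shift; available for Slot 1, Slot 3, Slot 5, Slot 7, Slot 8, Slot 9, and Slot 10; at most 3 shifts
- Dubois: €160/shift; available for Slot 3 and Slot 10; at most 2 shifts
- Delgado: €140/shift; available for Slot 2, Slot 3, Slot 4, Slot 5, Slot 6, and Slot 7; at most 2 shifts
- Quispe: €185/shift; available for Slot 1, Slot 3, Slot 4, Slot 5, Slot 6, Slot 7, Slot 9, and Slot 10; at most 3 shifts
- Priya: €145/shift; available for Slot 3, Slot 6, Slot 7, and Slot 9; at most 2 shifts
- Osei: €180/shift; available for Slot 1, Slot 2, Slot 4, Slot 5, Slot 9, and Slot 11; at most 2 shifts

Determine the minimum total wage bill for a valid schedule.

Slot 11 can only be covered by Vasquez and Osei, so that assignment is forced.
Picking the cheapest available picker for each shift independently would cost €2000, but that ignores the shift limits.
An optimal schedule: Slot 1→Lindqvist, Slot 2→Delgado, Slot 3→Lindqvist+Dubois, Slot 4→Delgado, Slot 5→Lindqvist+Osei, Slot 6→Priya, Slot 7→Vasquez, Slot 8→Vasquez, Slot 9→Priya, Slot 10→Dubois, Slot 11→Vasquez+Osei.
Total: 155 + 140 + 155 + 160 + 140 + 155 + 180 + 145 + 130 + 130 + 145 + 160 + 130 + 180 = €2105.

€2105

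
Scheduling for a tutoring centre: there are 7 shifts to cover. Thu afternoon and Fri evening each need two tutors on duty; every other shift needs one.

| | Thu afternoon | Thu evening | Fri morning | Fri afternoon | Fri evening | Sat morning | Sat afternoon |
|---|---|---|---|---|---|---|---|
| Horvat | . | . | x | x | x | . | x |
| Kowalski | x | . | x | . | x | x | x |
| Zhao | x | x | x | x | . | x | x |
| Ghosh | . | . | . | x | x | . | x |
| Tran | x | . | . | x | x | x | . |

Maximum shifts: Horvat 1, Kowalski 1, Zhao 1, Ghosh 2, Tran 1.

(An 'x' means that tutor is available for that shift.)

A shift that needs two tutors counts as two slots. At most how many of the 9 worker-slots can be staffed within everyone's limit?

6

Total capacity across all tutors is 1+1+1+2+1 = 6, and 9 slots are needed, so at most 6 can be filled.
An assignment achieving 6: Thu afternoon→Kowalski+Tran, Thu evening→Zhao, Fri morning→Horvat, Fri afternoon→Ghosh, Fri evening→Ghosh.
Loads: Horvat 1/1, Kowalski 1/1, Zhao 1/1, Ghosh 2/2, Tran 1/1.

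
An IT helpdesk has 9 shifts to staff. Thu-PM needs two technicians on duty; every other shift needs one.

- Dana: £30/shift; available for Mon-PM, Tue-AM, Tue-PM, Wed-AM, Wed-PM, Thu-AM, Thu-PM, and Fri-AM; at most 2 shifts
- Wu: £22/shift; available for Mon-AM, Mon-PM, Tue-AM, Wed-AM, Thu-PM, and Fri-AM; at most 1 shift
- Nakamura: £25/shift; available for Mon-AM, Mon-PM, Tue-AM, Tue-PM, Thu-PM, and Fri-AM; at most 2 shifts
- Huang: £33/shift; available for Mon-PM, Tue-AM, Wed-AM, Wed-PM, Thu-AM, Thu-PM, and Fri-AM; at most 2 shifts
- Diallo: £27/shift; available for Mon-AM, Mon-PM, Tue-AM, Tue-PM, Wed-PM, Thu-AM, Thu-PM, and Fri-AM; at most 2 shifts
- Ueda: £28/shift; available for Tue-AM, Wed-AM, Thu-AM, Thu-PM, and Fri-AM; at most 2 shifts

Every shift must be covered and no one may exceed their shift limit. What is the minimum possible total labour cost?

£275

Picking the cheapest available technician for each shift independently would cost £236, but that ignores the shift limits.
An optimal schedule: Mon-AM→Wu, Mon-PM→Nakamura, Tue-AM→Ueda, Tue-PM→Nakamura, Wed-AM→Ueda, Wed-PM→Diallo, Thu-AM→Diallo, Thu-PM→Dana+Huang, Fri-AM→Dana.
Total: 22 + 25 + 28 + 25 + 28 + 27 + 27 + 30 + 33 + 30 = £275.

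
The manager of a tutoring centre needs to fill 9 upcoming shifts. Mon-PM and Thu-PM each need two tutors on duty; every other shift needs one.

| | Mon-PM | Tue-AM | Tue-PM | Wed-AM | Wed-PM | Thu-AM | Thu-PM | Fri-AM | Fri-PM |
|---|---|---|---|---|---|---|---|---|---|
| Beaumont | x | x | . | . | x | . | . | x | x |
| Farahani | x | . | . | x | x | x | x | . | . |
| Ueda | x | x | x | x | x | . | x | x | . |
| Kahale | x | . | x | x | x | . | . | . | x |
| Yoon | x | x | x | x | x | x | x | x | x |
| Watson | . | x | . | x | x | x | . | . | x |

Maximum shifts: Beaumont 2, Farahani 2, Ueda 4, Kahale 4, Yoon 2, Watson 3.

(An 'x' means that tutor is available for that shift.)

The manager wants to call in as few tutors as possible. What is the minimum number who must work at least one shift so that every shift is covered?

11 slots to fill and no one can take more than 4, so at least ⌈11/4⌉ = 3 tutors are needed.
No set of 3 tutors can cover every shift (each such set leaves at least one shift with no one available or exceeds a cap).
Beaumont, Farahani, Ueda, and Kahale alone can cover everything: Mon-PM→Ueda+Kahale, Tue-AM→Beaumont, Tue-PM→Ueda, Wed-AM→Ueda, Wed-PM→Kahale, Thu-AM→Farahani, Thu-PM→Farahani+Ueda, Fri-AM→Beaumont, Fri-PM→Kahale.

4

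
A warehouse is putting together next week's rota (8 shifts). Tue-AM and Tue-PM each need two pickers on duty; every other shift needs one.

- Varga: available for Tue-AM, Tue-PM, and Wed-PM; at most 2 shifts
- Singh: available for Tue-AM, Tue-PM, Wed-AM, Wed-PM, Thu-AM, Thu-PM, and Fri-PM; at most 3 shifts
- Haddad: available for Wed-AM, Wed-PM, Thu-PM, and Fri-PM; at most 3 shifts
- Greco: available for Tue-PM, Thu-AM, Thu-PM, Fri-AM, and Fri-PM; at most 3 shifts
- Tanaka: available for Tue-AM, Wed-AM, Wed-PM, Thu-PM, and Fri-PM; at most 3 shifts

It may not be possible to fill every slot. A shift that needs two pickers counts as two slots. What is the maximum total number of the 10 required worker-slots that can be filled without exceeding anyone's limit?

10

Total capacity across all pickers is 2+3+3+3+3 = 14, and 10 slots are needed, so at most 10 can be filled.
An assignment achieving 10: Tue-AM→Varga+Singh, Tue-PM→Varga+Singh, Wed-AM→Haddad, Wed-PM→Haddad, Thu-AM→Singh, Thu-PM→Haddad, Fri-AM→Greco, Fri-PM→Greco.
Loads: Varga 2/2, Singh 3/3, Haddad 3/3, Greco 2/3, Tanaka 0/3.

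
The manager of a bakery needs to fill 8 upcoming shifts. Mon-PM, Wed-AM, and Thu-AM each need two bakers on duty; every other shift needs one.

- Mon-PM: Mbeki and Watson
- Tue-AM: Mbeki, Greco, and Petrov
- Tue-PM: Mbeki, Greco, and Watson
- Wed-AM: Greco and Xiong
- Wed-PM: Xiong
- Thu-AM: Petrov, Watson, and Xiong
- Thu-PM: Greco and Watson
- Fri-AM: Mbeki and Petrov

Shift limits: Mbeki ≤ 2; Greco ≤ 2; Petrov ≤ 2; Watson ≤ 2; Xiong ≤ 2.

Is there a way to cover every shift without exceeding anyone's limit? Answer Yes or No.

Total capacity is 2+2+2+2+2 = 10 but 11 worker-slots are needed — infeasible.

No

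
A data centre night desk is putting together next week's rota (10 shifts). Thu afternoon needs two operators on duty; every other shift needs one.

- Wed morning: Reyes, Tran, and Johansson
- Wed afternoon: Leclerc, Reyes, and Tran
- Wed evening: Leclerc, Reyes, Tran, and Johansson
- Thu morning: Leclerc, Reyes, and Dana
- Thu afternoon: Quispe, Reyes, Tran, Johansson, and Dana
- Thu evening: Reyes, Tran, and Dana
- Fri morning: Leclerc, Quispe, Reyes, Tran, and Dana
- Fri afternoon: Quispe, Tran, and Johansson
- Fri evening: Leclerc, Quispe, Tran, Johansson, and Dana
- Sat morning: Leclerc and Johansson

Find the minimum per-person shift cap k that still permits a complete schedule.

2

With 6 operators and 11 worker-slots to fill, someone must work at least ⌈11/6⌉ = 2 shifts, so k ≥ 2.
k = 2 works: Wed morning→Reyes, Wed afternoon→Leclerc, Wed evening→Tran, Thu morning→Reyes, Thu afternoon→Johansson+Dana, Thu evening→Tran, Fri morning→Quispe, Fri afternoon→Quispe, Fri evening→Johansson, Sat morning→Leclerc.
Loads: Leclerc 2, Quispe 2, Reyes 2, Tran 2, Johansson 2, Dana 1 — all ≤ 2.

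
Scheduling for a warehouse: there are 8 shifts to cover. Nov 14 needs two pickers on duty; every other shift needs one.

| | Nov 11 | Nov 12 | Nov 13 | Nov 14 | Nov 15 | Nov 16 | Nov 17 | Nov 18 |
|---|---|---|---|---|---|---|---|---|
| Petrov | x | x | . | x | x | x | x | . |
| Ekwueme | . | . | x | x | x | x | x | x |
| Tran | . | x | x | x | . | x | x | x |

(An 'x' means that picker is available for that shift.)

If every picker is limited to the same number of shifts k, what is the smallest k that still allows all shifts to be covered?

3

With 3 pickers and 9 worker-slots to fill, someone must work at least ⌈9/3⌉ = 3 shifts, so k ≥ 3.
k = 3 works: Nov 11→Petrov, Nov 12→Petrov, Nov 13→Ekwueme, Nov 14→Ekwueme+Tran, Nov 15→Petrov, Nov 16→Tran, Nov 17→Tran, Nov 18→Ekwueme.
Loads: Petrov 3, Ekwueme 3, Tran 3 — all ≤ 3.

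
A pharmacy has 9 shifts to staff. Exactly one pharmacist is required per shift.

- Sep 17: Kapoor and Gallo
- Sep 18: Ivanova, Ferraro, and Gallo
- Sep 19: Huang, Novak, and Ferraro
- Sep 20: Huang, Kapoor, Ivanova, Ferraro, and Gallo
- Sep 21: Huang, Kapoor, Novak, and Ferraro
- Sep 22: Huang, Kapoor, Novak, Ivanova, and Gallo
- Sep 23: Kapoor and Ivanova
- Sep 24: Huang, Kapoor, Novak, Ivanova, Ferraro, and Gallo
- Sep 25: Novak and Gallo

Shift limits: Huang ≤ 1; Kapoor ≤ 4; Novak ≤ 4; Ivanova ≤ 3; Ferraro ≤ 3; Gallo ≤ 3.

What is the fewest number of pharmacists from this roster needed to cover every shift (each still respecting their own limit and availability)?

9 slots to fill and no one can take more than 4, so at least ⌈9/4⌉ = 3 pharmacists are needed.
Kapoor, Novak, and Ivanova alone can cover everything: Sep 17→Kapoor, Sep 18→Ivanova, Sep 19→Novak, Sep 20→Kapoor, Sep 21→Kapoor, Sep 22→Novak, Sep 23→Kapoor, Sep 24→Novak, Sep 25→Novak.

3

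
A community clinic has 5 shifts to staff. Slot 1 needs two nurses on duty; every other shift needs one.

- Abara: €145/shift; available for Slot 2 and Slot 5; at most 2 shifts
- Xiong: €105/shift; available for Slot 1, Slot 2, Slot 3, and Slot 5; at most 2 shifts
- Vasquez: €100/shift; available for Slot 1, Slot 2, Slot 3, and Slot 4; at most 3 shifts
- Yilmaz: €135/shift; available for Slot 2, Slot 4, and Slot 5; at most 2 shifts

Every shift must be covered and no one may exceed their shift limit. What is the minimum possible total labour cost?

€645

Slot 1 can only be covered by Xiong and Vasquez, so that assignment is forced.
Picking the cheapest available nurse for each shift independently would cost €610, but that ignores the shift limits.
An optimal schedule: Slot 1→Vasquez+Xiong, Slot 2→Yilmaz, Slot 3→Vasquez, Slot 4→Vasquez, Slot 5→Xiong.
Total: 100 + 105 + 135 + 100 + 100 + 105 = €645.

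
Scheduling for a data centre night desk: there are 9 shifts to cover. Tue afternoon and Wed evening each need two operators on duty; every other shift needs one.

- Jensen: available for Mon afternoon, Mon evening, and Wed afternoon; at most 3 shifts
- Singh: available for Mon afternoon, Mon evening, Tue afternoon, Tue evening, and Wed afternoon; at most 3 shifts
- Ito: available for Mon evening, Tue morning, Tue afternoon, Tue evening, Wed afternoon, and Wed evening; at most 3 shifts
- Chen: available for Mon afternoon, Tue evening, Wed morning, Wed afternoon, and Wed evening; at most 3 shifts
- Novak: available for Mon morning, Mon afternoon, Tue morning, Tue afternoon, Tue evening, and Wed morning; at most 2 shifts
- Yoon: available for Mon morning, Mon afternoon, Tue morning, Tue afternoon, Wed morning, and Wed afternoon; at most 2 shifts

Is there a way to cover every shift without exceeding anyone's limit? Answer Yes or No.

Wed evening can only be covered by Ito and Chen, so that assignment is forced.
One valid schedule: Mon morning→Novak, Mon afternoon→Jensen, Mon evening→Jensen, Tue morning→Ito, Tue afternoon→Singh+Ito, Tue evening→Singh, Wed morning→Chen, Wed afternoon→Jensen, Wed evening→Ito+Chen.
Loads: Jensen 3/3, Singh 2/3, Ito 3/3, Chen 2/3, Novak 1/2, Yoon 0/2 — all within limits.

Yes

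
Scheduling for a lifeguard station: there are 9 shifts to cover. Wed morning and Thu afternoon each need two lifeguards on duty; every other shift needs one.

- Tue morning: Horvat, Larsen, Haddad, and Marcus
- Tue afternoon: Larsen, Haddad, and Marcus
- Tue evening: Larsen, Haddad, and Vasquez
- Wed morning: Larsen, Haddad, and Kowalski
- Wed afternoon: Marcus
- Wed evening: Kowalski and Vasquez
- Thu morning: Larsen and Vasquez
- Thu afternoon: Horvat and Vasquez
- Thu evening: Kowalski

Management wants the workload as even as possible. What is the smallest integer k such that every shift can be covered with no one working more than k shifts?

2

With 6 lifeguards and 11 worker-slots to fill, someone must work at least ⌈11/6⌉ = 2 shifts, so k ≥ 2.
k = 2 works: Tue morning→Horvat, Tue afternoon→Haddad, Tue evening→Vasquez, Wed morning→Larsen+Haddad, Wed afternoon→Marcus, Wed evening→Kowalski, Thu morning→Larsen, Thu afternoon→Horvat+Vasquez, Thu evening→Kowalski.
Loads: Horvat 2, Larsen 2, Haddad 2, Kowalski 2, Vasquez 2, Marcus 1 — all ≤ 2.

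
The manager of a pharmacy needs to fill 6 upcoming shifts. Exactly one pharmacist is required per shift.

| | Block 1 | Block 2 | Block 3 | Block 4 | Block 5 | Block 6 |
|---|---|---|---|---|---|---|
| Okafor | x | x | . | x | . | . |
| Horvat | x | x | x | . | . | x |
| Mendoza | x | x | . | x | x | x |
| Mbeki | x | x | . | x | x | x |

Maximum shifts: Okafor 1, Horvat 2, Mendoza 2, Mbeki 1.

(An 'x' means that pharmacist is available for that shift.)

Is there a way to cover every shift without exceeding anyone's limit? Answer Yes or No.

Yes

Block 3 can only be covered by Horvat, so that assignment is forced.
One valid schedule: Block 1→Mendoza, Block 2→Mbeki, Block 3→Horvat, Block 4→Okafor, Block 5→Mendoza, Block 6→Horvat.
Loads: Okafor 1/1, Horvat 2/2, Mendoza 2/2, Mbeki 1/1 — all within limits.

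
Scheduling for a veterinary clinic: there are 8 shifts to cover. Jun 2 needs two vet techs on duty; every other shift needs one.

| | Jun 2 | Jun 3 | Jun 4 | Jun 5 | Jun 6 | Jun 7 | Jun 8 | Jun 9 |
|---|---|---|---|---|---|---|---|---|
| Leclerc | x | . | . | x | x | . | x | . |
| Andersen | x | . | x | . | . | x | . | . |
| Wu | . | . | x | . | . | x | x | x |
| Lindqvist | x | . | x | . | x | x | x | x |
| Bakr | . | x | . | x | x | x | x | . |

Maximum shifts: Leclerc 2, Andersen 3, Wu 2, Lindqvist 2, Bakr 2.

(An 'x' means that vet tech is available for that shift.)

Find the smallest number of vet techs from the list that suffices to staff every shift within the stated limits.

4

9 slots to fill and no one can take more than 3, so at least ⌈9/3⌉ = 3 vet techs are needed.
Any 3 vet techs together have capacity at most 3+2+2 = 7 < 9 slots, so 3 can never suffice.
Leclerc, Andersen, Wu, and Bakr alone can cover everything: Jun 2→Leclerc+Andersen, Jun 3→Bakr, Jun 4→Andersen, Jun 5→Leclerc, Jun 6→Bakr, Jun 7→Andersen, Jun 8→Wu, Jun 9→Wu.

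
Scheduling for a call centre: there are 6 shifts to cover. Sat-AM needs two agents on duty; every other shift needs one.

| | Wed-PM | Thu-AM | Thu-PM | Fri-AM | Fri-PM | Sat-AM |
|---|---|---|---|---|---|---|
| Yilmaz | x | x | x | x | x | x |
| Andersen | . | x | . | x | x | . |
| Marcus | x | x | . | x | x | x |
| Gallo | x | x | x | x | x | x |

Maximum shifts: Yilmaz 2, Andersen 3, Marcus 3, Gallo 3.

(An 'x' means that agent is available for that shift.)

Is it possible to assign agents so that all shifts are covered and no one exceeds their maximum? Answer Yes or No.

One valid schedule: Wed-PM→Yilmaz, Thu-AM→Andersen, Thu-PM→Yilmaz, Fri-AM→Andersen, Fri-PM→Andersen, Sat-AM→Marcus+Gallo.
Loads: Yilmaz 2/2, Andersen 3/3, Marcus 1/3, Gallo 1/3 — all within limits.

Yes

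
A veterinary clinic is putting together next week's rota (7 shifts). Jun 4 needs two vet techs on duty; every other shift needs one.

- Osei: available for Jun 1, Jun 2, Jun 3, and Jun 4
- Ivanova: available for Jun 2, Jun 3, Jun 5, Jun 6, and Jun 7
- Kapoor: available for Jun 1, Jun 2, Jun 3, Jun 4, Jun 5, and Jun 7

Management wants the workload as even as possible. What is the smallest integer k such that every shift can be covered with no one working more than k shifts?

With 3 vet techs and 8 worker-slots to fill, someone must work at least ⌈8/3⌉ = 3 shifts, so k ≥ 3.
k = 3 works: Jun 1→Osei, Jun 2→Osei, Jun 3→Kapoor, Jun 4→Osei+Kapoor, Jun 5→Ivanova, Jun 6→Ivanova, Jun 7→Ivanova.
Loads: Osei 3, Ivanova 3, Kapoor 2 — all ≤ 3.

3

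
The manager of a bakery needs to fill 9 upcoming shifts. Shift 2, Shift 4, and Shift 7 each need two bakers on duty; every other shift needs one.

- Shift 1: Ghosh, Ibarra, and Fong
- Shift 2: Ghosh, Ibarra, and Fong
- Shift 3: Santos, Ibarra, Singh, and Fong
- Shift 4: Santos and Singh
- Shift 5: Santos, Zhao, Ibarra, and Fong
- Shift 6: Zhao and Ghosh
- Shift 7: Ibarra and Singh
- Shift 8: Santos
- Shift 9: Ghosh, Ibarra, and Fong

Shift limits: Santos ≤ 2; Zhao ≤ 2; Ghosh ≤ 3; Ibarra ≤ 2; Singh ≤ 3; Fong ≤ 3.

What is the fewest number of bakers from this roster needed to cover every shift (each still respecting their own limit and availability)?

5

12 slots to fill and no one can take more than 3, so at least ⌈12/3⌉ = 4 bakers are needed.
Any 4 bakers together have capacity at most 3+3+3+2 = 11 < 12 slots, so 4 can never suffice.
Santos, Zhao, Ghosh, Ibarra, and Singh alone can cover everything: Shift 1→Ghosh, Shift 2→Ghosh+Ibarra, Shift 3→Singh, Shift 4→Santos+Singh, Shift 5→Zhao, Shift 6→Zhao, Shift 7→Ibarra+Singh, Shift 8→Santos, Shift 9→Ghosh.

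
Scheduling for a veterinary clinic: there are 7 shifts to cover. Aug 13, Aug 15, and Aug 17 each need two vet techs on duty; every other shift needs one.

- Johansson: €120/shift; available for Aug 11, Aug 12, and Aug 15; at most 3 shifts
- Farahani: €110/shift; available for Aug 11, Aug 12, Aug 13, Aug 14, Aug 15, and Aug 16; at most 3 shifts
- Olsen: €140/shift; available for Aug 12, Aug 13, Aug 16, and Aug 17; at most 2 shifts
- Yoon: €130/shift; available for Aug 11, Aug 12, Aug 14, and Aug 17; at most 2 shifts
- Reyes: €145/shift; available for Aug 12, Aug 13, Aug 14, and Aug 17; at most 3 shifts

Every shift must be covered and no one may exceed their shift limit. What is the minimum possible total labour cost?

Aug 15 can only be covered by Johansson and Farahani, so that assignment is forced.
Picking the cheapest available vet tech for each shift independently would cost €1190, but that ignores the shift limits.
An optimal schedule: Aug 11→Johansson, Aug 12→Johansson, Aug 13→Farahani+Olsen, Aug 14→Yoon, Aug 15→Johansson+Farahani, Aug 16→Farahani, Aug 17→Olsen+Yoon.
Total: 120 + 120 + 110 + 140 + 130 + 120 + 110 + 110 + 140 + 130 = €1230.

€1230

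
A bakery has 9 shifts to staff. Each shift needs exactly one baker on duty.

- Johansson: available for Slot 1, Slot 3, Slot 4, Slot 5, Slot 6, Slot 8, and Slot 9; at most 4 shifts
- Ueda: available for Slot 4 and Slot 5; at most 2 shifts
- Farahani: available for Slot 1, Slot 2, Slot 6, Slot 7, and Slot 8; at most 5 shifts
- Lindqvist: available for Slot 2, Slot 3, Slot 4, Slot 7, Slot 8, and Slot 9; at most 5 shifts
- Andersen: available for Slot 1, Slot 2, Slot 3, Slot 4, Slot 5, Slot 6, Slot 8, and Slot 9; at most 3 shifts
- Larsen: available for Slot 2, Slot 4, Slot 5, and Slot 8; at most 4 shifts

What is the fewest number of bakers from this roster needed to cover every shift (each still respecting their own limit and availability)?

9 slots to fill and no one can take more than 5, so at least ⌈9/5⌉ = 2 bakers are needed.
Johansson and Farahani alone can cover everything: Slot 1→Farahani, Slot 2→Farahani, Slot 3→Johansson, Slot 4→Johansson, Slot 5→Johansson, Slot 6→Farahani, Slot 7→Farahani, Slot 8→Farahani, Slot 9→Johansson.

2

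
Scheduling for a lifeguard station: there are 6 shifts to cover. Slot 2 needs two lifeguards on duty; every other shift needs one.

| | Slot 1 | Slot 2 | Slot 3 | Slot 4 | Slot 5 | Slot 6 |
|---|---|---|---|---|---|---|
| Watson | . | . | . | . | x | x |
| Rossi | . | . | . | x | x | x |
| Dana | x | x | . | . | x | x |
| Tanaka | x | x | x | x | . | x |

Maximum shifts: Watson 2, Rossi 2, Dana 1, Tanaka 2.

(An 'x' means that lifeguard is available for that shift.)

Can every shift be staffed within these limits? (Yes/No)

Total capacity is 7 and 7 slots are needed, so capacity alone doesn't rule it out.
Shifts {Slot 1, Slot 2, Slot 3} need 4 worker-slots in total, but the lifeguards available for any of those shifts (Dana and Tanaka) can supply at most 3 among them. So no valid schedule exists.

No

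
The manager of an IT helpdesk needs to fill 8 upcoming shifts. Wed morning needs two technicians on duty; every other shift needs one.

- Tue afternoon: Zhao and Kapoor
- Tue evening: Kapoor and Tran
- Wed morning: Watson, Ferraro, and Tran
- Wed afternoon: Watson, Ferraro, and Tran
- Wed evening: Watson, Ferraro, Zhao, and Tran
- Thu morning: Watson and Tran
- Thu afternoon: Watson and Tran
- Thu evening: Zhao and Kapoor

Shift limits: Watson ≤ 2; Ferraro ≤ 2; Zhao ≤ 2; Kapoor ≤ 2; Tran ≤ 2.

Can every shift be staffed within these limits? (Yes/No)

One valid schedule: Tue afternoon→Zhao, Tue evening→Kapoor, Wed morning→Ferraro+Tran, Wed afternoon→Ferraro, Wed evening→Tran, Thu morning→Watson, Thu afternoon→Watson, Thu evening→Zhao.
Loads: Watson 2/2, Ferraro 2/2, Zhao 2/2, Kapoor 1/2, Tran 2/2 — all within limits.

Yes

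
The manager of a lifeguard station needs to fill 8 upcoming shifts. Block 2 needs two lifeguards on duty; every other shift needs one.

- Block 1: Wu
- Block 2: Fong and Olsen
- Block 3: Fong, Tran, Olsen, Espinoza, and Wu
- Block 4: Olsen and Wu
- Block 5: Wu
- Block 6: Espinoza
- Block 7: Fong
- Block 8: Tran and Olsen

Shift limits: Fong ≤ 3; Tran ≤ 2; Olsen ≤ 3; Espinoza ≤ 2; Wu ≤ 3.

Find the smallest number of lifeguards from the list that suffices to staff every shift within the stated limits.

4

9 slots to fill and no one can take more than 3, so at least ⌈9/3⌉ = 3 lifeguards are needed.
Shifts {Block 1, Block 2, Block 6} need 4 slots, but among the lifeguards available for them (Fong, Olsen, Espinoza, and Wu) any 3 together supply at most 3. So 3 lifeguards are not enough.
Fong, Olsen, Espinoza, and Wu alone can cover everything: Block 1→Wu, Block 2→Fong+Olsen, Block 3→Fong, Block 4→Olsen, Block 5→Wu, Block 6→Espinoza, Block 7→Fong, Block 8→Olsen.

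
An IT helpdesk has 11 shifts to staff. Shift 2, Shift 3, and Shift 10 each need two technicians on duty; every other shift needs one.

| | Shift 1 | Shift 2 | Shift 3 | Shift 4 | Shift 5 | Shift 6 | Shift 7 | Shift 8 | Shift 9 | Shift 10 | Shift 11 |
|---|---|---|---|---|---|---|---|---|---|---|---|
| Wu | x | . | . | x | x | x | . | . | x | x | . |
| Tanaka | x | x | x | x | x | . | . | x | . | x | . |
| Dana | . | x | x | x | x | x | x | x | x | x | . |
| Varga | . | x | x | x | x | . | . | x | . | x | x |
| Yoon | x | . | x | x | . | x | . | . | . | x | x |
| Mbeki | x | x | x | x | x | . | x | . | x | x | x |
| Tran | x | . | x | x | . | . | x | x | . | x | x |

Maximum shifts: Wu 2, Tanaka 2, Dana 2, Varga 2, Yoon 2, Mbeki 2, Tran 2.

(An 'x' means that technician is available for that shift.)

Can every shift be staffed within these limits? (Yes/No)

Yes

One valid schedule: Shift 1→Tanaka, Shift 2→Varga+Mbeki, Shift 3→Yoon+Tran, Shift 4→Yoon, Shift 5→Dana, Shift 6→Wu, Shift 7→Dana, Shift 8→Tanaka, Shift 9→Wu, Shift 10→Mbeki+Tran, Shift 11→Varga.
Loads: Wu 2/2, Tanaka 2/2, Dana 2/2, Varga 2/2, Yoon 2/2, Mbeki 2/2, Tran 2/2 — all within limits.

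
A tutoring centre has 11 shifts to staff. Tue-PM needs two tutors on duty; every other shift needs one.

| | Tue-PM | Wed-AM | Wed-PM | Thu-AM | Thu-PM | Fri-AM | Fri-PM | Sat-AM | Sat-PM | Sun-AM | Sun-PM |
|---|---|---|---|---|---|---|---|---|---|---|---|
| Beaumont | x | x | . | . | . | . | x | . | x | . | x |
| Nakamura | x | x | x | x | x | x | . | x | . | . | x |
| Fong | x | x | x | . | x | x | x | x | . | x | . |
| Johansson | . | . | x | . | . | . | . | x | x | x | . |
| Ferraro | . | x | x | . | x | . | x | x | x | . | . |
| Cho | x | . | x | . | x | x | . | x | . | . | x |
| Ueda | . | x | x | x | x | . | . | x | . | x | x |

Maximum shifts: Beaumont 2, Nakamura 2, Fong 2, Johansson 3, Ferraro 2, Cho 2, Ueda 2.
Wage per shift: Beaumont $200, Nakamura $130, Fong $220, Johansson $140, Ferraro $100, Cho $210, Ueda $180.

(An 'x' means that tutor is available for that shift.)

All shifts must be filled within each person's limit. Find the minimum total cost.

$1850

Picking the cheapest available tutor for each shift independently would cost $1460, but that ignores the shift limits.
An optimal schedule: Tue-PM→Beaumont+Cho, Wed-AM→Beaumont, Wed-PM→Johansson, Thu-AM→Nakamura, Thu-PM→Ueda, Fri-AM→Nakamura, Fri-PM→Ferraro, Sat-AM→Johansson, Sat-PM→Ferraro, Sun-AM→Johansson, Sun-PM→Ueda.
Total: 200 + 210 + 200 + 140 + 130 + 180 + 130 + 100 + 140 + 100 + 140 + 180 = $1850.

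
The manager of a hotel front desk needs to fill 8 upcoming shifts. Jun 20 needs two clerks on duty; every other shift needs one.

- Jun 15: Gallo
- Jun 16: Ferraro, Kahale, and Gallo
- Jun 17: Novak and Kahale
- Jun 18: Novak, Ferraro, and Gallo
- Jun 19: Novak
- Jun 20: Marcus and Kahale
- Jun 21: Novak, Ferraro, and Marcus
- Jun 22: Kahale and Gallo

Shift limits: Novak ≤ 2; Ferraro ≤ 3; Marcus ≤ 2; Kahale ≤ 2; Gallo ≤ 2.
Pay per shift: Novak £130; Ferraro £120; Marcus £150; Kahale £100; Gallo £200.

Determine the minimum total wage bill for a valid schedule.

£1170

Jun 15 can only be covered by Gallo, so that assignment is forced.
Jun 19 can only be covered by Novak, so that assignment is forced.
Jun 20 can only be covered by Marcus and Kahale, so that assignment is forced.
Picking the cheapest available clerk for each shift independently would cost £1120, but that ignores the shift limits.
An optimal schedule: Jun 15→Gallo, Jun 16→Ferraro, Jun 17→Novak, Jun 18→Ferraro, Jun 19→Novak, Jun 20→Marcus+Kahale, Jun 21→Ferraro, Jun 22→Kahale.
Total: 200 + 120 + 130 + 120 + 130 + 150 + 100 + 120 + 100 = £1170.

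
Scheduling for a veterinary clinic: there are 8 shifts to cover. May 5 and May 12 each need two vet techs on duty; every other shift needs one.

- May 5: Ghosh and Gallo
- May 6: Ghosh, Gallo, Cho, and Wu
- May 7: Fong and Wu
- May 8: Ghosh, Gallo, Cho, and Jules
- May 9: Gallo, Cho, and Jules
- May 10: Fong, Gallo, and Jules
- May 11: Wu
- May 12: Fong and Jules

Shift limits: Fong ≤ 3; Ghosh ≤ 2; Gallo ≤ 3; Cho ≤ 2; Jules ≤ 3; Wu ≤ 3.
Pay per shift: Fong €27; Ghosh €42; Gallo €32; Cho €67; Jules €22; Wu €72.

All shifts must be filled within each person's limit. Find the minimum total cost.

May 5 can only be covered by Ghosh and Gallo, so that assignment is forced.
May 11 can only be covered by Wu, so that assignment is forced.
May 12 can only be covered by Fong and Jules, so that assignment is forced.
Picking the cheapest available vet tech for each shift independently would cost €320, but that ignores the shift limits.
An optimal schedule: May 5→Gallo+Ghosh, May 6→Gallo, May 7→Fong, May 8→Jules, May 9→Jules, May 10→Fong, May 11→Wu, May 12→Jules+Fong.
Total: 32 + 42 + 32 + 27 + 22 + 22 + 27 + 72 + 22 + 27 = €325.

€325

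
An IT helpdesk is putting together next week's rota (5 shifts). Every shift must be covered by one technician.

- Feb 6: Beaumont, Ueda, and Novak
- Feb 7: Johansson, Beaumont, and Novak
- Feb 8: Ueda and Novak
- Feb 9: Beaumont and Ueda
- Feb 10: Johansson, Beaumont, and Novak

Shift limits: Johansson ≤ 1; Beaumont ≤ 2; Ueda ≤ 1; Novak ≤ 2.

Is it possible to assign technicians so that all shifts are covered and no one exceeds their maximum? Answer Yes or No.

One valid schedule: Feb 6→Beaumont, Feb 7→Johansson, Feb 8→Ueda, Feb 9→Beaumont, Feb 10→Novak.
Loads: Johansson 1/1, Beaumont 2/2, Ueda 1/1, Novak 1/2 — all within limits.

Yes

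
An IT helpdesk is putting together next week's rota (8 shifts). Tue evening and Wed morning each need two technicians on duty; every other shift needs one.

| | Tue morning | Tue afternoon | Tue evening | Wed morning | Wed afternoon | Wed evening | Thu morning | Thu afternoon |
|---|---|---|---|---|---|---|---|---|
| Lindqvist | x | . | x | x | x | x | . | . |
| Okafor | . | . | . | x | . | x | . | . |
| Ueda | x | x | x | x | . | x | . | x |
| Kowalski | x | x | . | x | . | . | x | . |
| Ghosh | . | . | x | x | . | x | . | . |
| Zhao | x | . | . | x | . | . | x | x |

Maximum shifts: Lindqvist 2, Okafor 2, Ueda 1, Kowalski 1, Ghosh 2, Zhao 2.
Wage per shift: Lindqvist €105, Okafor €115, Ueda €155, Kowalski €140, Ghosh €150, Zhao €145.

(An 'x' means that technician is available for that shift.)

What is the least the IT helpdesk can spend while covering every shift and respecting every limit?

Wed afternoon can only be covered by Lindqvist, so that assignment is forced.
Picking the cheapest available technician for each shift independently would cost €1215, but that ignores the shift limits.
An optimal schedule: Tue morning→Zhao, Tue afternoon→Ueda, Tue evening→Lindqvist+Ghosh, Wed morning→Okafor+Ghosh, Wed afternoon→Lindqvist, Wed evening→Okafor, Thu morning→Kowalski, Thu afternoon→Zhao.
Total: 145 + 155 + 105 + 150 + 115 + 150 + 105 + 115 + 140 + 145 = €1325.

€1325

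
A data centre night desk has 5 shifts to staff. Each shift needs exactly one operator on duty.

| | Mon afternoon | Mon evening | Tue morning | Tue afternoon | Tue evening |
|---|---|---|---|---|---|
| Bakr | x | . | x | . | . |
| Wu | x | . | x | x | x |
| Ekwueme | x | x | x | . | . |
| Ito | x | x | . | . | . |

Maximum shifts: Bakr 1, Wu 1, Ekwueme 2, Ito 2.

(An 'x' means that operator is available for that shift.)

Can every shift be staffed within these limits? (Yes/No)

No

Total capacity is 6 and 5 slots are needed, so capacity alone doesn't rule it out.
Shifts {Tue afternoon, Tue evening} need 2 worker-slots in total, but the operators available for any of those shifts (Wu) can supply at most 1 among them. So no valid schedule exists.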